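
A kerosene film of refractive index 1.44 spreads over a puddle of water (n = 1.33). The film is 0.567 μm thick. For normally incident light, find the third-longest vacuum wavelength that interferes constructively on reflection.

At the upper boundary (n = 1.0 to n = 1.44) the reflected ray undergoes a half-wave phase shift.
Ray reflecting at the bottom interface goes from n = 1.44 toward n = 1.33: no phase shift.
Exactly one π shift → a net half-wave offset.
So the condition for constructive reflection is 2 n t = (m + ½) λ.
λ = 2 n t / (m + ½). The third-longest wavelength is m = 2: λ = 2 × 1.44 × 567 / 2.50 = 653 nm.

653 nm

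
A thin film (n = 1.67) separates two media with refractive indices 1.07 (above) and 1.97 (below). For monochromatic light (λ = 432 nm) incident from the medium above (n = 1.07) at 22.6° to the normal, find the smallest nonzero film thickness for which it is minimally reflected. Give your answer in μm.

Top surface (1.07 → 1.67): reflection off a higher-index medium gives a half-wave phase shift.
At the lower boundary (n = 1.67 to n = 1.97) the reflected ray undergoes a half-wave phase shift.
The two reflections carry the same phase change, so no net offset.
So the condition for destructive reflection is 2 n t cos θ_r = (m + ½) λ.
Snell's law: 1.07 sin 22.6° = 1.67 sin θ_r → sin θ_r = 0.246, cos θ_r = 0.969.
Minimum at m = 0: t = λ / (4 n cos θ_r) = 432 / (4 × 1.67 × 0.969) = 66.7 nm.

0.0667 μm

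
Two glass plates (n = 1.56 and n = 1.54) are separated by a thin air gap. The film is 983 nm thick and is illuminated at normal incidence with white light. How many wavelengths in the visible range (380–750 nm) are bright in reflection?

2

At the upper boundary (n = 1.56 to n = 1.0) the reflected ray undergoes no phase shift.
Ray reflecting at the bottom interface goes from n = 1.0 toward n = 1.54: a half-wave phase shift.
Exactly one π shift → a net half-wave offset.
For strong reflection here: 2 n t = (m + ½) λ.
λ = 2 n t / (m + ½) = 1966 / (m + ½) nm.
m=2: 786 nm (IR); m=3: 562 nm (visible); m=4: 437 nm (visible); m=5: 357 nm (UV).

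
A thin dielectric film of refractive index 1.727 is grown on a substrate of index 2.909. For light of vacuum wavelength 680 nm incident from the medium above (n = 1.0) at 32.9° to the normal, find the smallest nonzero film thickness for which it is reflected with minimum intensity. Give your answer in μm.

Ray reflecting at the top interface goes from n = 1.0 toward n = 1.727: a half-wave phase shift.
Ray reflecting at the bottom interface goes from n = 1.727 toward n = 2.909: a half-wave phase shift.
The two reflections carry the same phase change, so no net offset.
So the condition for destructive reflection is 2 n t cos θ_r = (m + ½) λ.
Snell's law: 1.0 sin 32.9° = 1.727 sin θ_r → sin θ_r = 0.315, cos θ_r = 0.949.
Minimum at m = 0: t = λ / (4 n cos θ_r) = 680 / (4 × 1.727 × 0.949) = 104 nm.

0.104 μm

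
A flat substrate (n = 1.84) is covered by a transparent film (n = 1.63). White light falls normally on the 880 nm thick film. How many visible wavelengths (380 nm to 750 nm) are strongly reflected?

At the upper boundary (n = 1.0 to n = 1.63) the reflected ray undergoes a half-wave phase shift.
At the lower boundary (n = 1.63 to n = 1.84) the reflected ray undergoes a half-wave phase shift.
Net: no relative phase inversion (both shifts match).
For strong reflection here: 2 n t = m λ.
λ = 2 n t / m = 2869 / m nm.
m=3: 956 nm (IR); m=4: 717 nm (visible); m=5: 574 nm (visible); m=6: 478 nm (visible); m=7: 410 nm (visible); m=8: 359 nm (UV).

4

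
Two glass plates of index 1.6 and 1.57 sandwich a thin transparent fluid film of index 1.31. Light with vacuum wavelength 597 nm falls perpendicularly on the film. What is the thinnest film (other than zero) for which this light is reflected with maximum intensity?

114 nm

At the upper boundary (n = 1.6 to n = 1.31) the reflected ray undergoes no phase shift.
At the lower boundary (n = 1.31 to n = 1.57) the reflected ray undergoes a half-wave phase shift.
The two reflections differ by half a wavelength.
With one net inversion, constructive interference in reflection requires 2 n t = (m + ½) λ.
Minimum at m = 0: t = λ / (4 n) = 597 / (4 × 1.31) = 114 nm.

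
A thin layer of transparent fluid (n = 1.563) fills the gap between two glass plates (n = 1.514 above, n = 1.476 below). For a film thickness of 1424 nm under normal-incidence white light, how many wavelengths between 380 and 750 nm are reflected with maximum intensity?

6

Ray reflecting at the top interface goes from n = 1.514 toward n = 1.563: a half-wave phase shift.
At the lower boundary (n = 1.563 to n = 1.476) the reflected ray undergoes no phase shift.
Exactly one π shift → a net half-wave offset.
So the condition for constructive reflection is 2 n t = (m + ½) λ.
λ = 2 n t / (m + ½) = 4451 / (m + ½) nm.
m=5: 809 nm (IR); m=6: 685 nm (visible); m=7: 594 nm (visible); m=8: 524 nm (visible); m=9: 469 nm (visible); m=10: 424 nm (visible); m=11: 387 nm (visible); m=12: 356 nm (UV).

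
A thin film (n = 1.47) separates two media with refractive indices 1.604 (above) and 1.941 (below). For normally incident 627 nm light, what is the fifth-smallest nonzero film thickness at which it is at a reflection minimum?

1066 nm

Ray reflecting at the top interface goes from n = 1.604 toward n = 1.47: no phase shift.
Ray reflecting at the bottom interface goes from n = 1.47 toward n = 1.941: a half-wave phase shift.
The two reflections differ by half a wavelength.
So the condition for destructive reflection is 2 n t = m λ.
The fifth-smallest nonzero thickness corresponds to m = 5: t = m λ / (2 n) = 5.00 × 627 / (2 × 1.47) = 1066 nm.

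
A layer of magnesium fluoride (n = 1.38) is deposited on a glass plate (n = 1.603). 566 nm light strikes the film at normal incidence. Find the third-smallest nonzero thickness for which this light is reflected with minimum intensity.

At the upper boundary (n = 1.0 to n = 1.38) the reflected ray undergoes a half-wave phase shift.
Ray reflecting at the bottom interface goes from n = 1.38 toward n = 1.603: a half-wave phase shift.
Net: no relative phase inversion (both shifts match).
So the condition for destructive reflection is 2 n t = (m + ½) λ.
The third-smallest nonzero thickness corresponds to m = 2: t = (m + ½) λ / (2 n) = 2.50 × 566 / (2 × 1.38) = 513 nm.

513 nm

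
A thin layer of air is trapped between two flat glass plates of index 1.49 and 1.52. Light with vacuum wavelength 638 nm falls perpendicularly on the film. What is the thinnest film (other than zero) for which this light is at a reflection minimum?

319 nm

Ray reflecting at the top interface goes from n = 1.49 toward n = 1.0: no phase shift.
At the lower boundary (n = 1.0 to n = 1.52) the reflected ray undergoes a half-wave phase shift.
The two reflections differ by half a wavelength.
With one net inversion, destructive interference in reflection requires 2 n t = m λ.
Minimum nonzero at m = 1: t = λ / (2 n) = 638 / (2 × 1.0) = 319 nm.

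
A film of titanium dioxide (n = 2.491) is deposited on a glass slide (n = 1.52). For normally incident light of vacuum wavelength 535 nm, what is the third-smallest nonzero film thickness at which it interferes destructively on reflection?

Ray reflecting at the top interface goes from n = 1.0 toward n = 2.491: a half-wave phase shift.
Ray reflecting at the bottom interface goes from n = 2.491 toward n = 1.52: no phase shift.
Net: one phase inversion between the two reflected rays.
With one net inversion, destructive interference in reflection requires 2 n t = m λ.
The third-smallest nonzero thickness corresponds to m = 3: t = m λ / (2 n) = 3.00 × 535 / (2 × 2.491) = 322 nm.

322 nm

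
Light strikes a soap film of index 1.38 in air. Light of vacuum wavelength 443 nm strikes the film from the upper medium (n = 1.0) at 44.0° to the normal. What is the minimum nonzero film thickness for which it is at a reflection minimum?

186 nm

Ray reflecting at the top interface goes from n = 1.0 toward n = 1.38: a half-wave phase shift.
Bottom surface (1.38 → 1.0): reflection off a lower-index medium gives no phase shift.
Exactly one π shift → a net half-wave offset.
For minimum reflection here: 2 n t cos θ_r = m λ.
Snell's law: 1.0 sin 44.0° = 1.38 sin θ_r → sin θ_r = 0.503, cos θ_r = 0.864.
Minimum nonzero at m = 1: t = λ / (2 n cos θ_r) = 443 / (2 × 1.38 × 0.864) = 186 nm.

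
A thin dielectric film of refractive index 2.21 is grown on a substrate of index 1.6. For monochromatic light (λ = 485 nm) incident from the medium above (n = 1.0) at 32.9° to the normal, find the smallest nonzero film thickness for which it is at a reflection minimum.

113 nm

Top surface (1.0 → 2.21): reflection off a higher-index medium gives a half-wave phase shift.
Ray reflecting at the bottom interface goes from n = 2.21 toward n = 1.6: no phase shift.
Net: one phase inversion between the two reflected rays.
So the condition for destructive reflection is 2 n t cos θ_r = m λ.
Snell's law: 1.0 sin 32.9° = 2.21 sin θ_r → sin θ_r = 0.246, cos θ_r = 0.969.
Minimum nonzero at m = 1: t = λ / (2 n cos θ_r) = 485 / (2 × 2.21 × 0.969) = 113 nm.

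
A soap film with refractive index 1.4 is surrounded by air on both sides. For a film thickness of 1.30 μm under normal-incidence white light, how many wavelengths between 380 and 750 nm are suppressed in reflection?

5

At the upper boundary (n = 1.0 to n = 1.4) the reflected ray undergoes a half-wave phase shift.
Bottom surface (1.4 → 1.0): reflection off a lower-index medium gives no phase shift.
Exactly one π shift → a net half-wave offset.
For weak reflection here: 2 n t = m λ.
λ = 2 n t / m = 3640 / m nm.
m=4: 910 nm (IR); m=5: 728 nm (visible); m=6: 607 nm (visible); m=7: 520 nm (visible); m=8: 455 nm (visible); m=9: 404 nm (visible); m=10: 364 nm (UV).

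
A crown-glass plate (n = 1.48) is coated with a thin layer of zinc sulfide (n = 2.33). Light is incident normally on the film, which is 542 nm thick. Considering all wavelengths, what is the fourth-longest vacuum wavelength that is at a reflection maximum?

At the upper boundary (n = 1.0 to n = 2.33) the reflected ray undergoes a half-wave phase shift.
Bottom surface (2.33 → 1.48): reflection off a lower-index medium gives no phase shift.
Exactly one π shift → a net half-wave offset.
So the condition for constructive reflection is 2 n t = (m + ½) λ.
λ = 2 n t / (m + ½). The fourth-longest wavelength is m = 3: λ = 2 × 2.33 × 542 / 3.50 = 722 nm.

722 nm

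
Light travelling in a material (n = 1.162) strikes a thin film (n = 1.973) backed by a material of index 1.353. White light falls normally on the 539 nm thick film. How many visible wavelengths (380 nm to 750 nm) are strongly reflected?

Top surface (1.162 → 1.973): reflection off a higher-index medium gives a half-wave phase shift.
Bottom surface (1.973 → 1.353): reflection off a lower-index medium gives no phase shift.
The two reflections differ by half a wavelength.
For bright reflection here: 2 n t = (m + ½) λ.
λ = 2 n t / (m + ½) = 2127 / (m + ½) nm.
m=2: 851 nm (IR); m=3: 608 nm (visible); m=4: 473 nm (visible); m=5: 387 nm (visible); m=6: 327 nm (UV).

3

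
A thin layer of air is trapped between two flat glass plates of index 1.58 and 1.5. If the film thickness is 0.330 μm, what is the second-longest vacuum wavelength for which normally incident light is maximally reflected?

Ray reflecting at the top interface goes from n = 1.58 toward n = 1.0: no phase shift.
Bottom surface (1.0 → 1.5): reflection off a higher-index medium gives a half-wave phase shift.
The two reflections differ by half a wavelength.
For maximum reflection here: 2 n t = (m + ½) λ.
λ = 2 n t / (m + ½). The second-longest wavelength is m = 1: λ = 2 × 1.0 × 330 / 1.50 = 440 nm.

440 nm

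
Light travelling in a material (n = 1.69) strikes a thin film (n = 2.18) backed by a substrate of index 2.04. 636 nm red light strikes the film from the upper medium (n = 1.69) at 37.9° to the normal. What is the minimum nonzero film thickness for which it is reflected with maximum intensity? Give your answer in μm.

0.0829 μm

At the upper boundary (n = 1.69 to n = 2.18) the reflected ray undergoes a half-wave phase shift.
Ray reflecting at the bottom interface goes from n = 2.18 toward n = 2.04: no phase shift.
Exactly one π shift → a net half-wave offset.
With one net inversion, constructive interference in reflection requires 2 n t cos θ_r = (m + ½) λ.
Snell's law: 1.69 sin 37.9° = 2.18 sin θ_r → sin θ_r = 0.476, cos θ_r = 0.879.
Minimum at m = 0: t = λ / (4 n cos θ_r) = 636 / (4 × 2.18 × 0.879) = 82.9 nm.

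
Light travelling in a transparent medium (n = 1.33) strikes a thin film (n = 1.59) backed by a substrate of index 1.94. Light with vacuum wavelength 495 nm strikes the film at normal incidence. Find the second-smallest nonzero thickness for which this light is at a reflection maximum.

311 nm

At the upper boundary (n = 1.33 to n = 1.59) the reflected ray undergoes a half-wave phase shift.
At the lower boundary (n = 1.59 to n = 1.94) the reflected ray undergoes a half-wave phase shift.
Net: no relative phase inversion (both shifts match).
For bright reflection here: 2 n t = m λ.
The second-smallest nonzero thickness corresponds to m = 2: t = m λ / (2 n) = 2.00 × 495 / (2 × 1.59) = 311 nm.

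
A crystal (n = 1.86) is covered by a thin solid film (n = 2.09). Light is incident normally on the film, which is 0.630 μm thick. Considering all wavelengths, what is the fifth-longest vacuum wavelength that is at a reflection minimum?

527 nm

Ray reflecting at the top interface goes from n = 1.0 toward n = 2.09: a half-wave phase shift.
At the lower boundary (n = 2.09 to n = 1.86) the reflected ray undergoes no phase shift.
The two reflections differ by half a wavelength.
So the condition for destructive reflection is 2 n t = m λ.
λ = 2 n t / m. The fifth-longest wavelength is m = 5: λ = 2 × 2.09 × 630 / 5.00 = 527 nm.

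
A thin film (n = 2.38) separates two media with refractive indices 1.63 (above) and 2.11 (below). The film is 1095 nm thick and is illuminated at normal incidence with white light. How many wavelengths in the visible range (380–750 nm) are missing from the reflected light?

7

Top surface (1.63 → 2.38): reflection off a higher-index medium gives a half-wave phase shift.
Ray reflecting at the bottom interface goes from n = 2.38 toward n = 2.11: no phase shift.
The two reflections differ by half a wavelength.
For minimum reflection here: 2 n t = m λ.
λ = 2 n t / m = 5212 / m nm.
m=6: 869 nm (IR); m=7: 745 nm (visible); m=8: 652 nm (visible); m=9: 579 nm (visible); m=10: 521 nm (visible); m=11: 474 nm (visible); m=12: 434 nm (visible); m=13: 401 nm (visible); m=14: 372 nm (UV).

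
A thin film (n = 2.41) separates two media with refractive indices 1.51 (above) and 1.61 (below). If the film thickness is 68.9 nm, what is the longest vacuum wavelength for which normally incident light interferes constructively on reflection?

664 nm

Top surface (1.51 → 2.41): reflection off a higher-index medium gives a half-wave phase shift.
Ray reflecting at the bottom interface goes from n = 2.41 toward n = 1.61: no phase shift.
The two reflections differ by half a wavelength.
For maximum reflection here: 2 n t = (m + ½) λ.
λ = 2 n t / (m + ½). The longest wavelength is m = 0: λ = 2 × 2.41 × 68.9 / 0.500 = 664 nm.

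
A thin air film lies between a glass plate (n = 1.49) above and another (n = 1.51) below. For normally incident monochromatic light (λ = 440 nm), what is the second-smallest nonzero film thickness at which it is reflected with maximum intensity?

330 nm

Ray reflecting at the top interface goes from n = 1.49 toward n = 1.0: no phase shift.
Bottom surface (1.0 → 1.51): reflection off a higher-index medium gives a half-wave phase shift.
Net: one phase inversion between the two reflected rays.
With one net inversion, constructive interference in reflection requires 2 n t = (m + ½) λ.
The second-smallest nonzero thickness corresponds to m = 1: t = (m + ½) λ / (2 n) = 1.50 × 440 / (2 × 1.0) = 330 nm.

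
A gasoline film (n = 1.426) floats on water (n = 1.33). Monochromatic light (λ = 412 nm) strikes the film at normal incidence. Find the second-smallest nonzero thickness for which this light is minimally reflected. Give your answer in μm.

Ray reflecting at the top interface goes from n = 1.0 toward n = 1.426: a half-wave phase shift.
At the lower boundary (n = 1.426 to n = 1.33) the reflected ray undergoes no phase shift.
Exactly one π shift → a net half-wave offset.
With one net inversion, destructive interference in reflection requires 2 n t = m λ.
The second-smallest nonzero thickness corresponds to m = 2: t = m λ / (2 n) = 2.00 × 412 / (2 × 1.426) = 289 nm.

0.289 μm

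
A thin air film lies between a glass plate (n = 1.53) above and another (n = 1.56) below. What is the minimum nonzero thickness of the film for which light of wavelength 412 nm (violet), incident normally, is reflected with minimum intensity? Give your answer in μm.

Top surface (1.53 → 1.0): reflection off a lower-index medium gives no phase shift.
Ray reflecting at the bottom interface goes from n = 1.0 toward n = 1.56: a half-wave phase shift.
The two reflections differ by half a wavelength.
For minimum reflection here: 2 n t = m λ.
Minimum nonzero at m = 1: t = λ / (2 n) = 412 / (2 × 1.0) = 206 nm.

0.206 μm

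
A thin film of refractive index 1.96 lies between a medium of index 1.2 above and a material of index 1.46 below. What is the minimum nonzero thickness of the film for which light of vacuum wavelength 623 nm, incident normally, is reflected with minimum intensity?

Top surface (1.2 → 1.96): reflection off a higher-index medium gives a half-wave phase shift.
At the lower boundary (n = 1.96 to n = 1.46) the reflected ray undergoes no phase shift.
The two reflections differ by half a wavelength.
With one net inversion, destructive interference in reflection requires 2 n t = m λ.
Minimum nonzero at m = 1: t = λ / (2 n) = 623 / (2 × 1.96) = 159 nm.

159 nm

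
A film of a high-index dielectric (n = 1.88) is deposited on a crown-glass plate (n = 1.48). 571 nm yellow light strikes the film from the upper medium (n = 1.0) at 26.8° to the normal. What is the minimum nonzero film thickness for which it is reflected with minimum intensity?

Ray reflecting at the top interface goes from n = 1.0 toward n = 1.88: a half-wave phase shift.
Ray reflecting at the bottom interface goes from n = 1.88 toward n = 1.48: no phase shift.
Exactly one π shift → a net half-wave offset.
So the condition for destructive reflection is 2 n t cos θ_r = m λ.
Snell's law: 1.0 sin 26.8° = 1.88 sin θ_r → sin θ_r = 0.240, cos θ_r = 0.971.
Minimum nonzero at m = 1: t = λ / (2 n cos θ_r) = 571 / (2 × 1.88 × 0.971) = 156 nm.

156 nm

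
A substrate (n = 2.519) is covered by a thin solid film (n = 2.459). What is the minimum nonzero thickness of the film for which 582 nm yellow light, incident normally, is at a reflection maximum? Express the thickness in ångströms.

1183 Å

At the upper boundary (n = 1.0 to n = 2.459) the reflected ray undergoes a half-wave phase shift.
At the lower boundary (n = 2.459 to n = 2.519) the reflected ray undergoes a half-wave phase shift.
Net: no relative phase inversion (both shifts match).
With no net inversion, constructive interference in reflection requires 2 n t = m λ.
Minimum nonzero at m = 1: t = λ / (2 n) = 582 / (2 × 2.459) = 118 nm.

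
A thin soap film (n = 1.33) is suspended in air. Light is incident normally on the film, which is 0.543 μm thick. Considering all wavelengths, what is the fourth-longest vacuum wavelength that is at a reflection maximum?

At the upper boundary (n = 1.0 to n = 1.33) the reflected ray undergoes a half-wave phase shift.
At the lower boundary (n = 1.33 to n = 1.0) the reflected ray undergoes no phase shift.
The two reflections differ by half a wavelength.
For bright reflection here: 2 n t = (m + ½) λ.
λ = 2 n t / (m + ½). The fourth-longest wavelength is m = 3: λ = 2 × 1.33 × 543 / 3.50 = 413 nm.

413 nm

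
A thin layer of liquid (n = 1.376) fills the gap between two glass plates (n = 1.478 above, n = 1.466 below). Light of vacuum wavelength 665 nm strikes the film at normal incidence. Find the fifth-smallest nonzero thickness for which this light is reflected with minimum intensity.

1208 nm

Top surface (1.478 → 1.376): reflection off a lower-index medium gives no phase shift.
Ray reflecting at the bottom interface goes from n = 1.376 toward n = 1.466: a half-wave phase shift.
Net: one phase inversion between the two reflected rays.
For weak reflection here: 2 n t = m λ.
The fifth-smallest nonzero thickness corresponds to m = 5: t = m λ / (2 n) = 5.00 × 665 / (2 × 1.376) = 1208 nm.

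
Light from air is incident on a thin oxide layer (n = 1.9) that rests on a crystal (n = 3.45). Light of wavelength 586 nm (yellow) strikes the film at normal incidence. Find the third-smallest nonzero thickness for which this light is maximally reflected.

463 nm

Ray reflecting at the top interface goes from n = 1.0 toward n = 1.9: a half-wave phase shift.
Ray reflecting at the bottom interface goes from n = 1.9 toward n = 3.45: a half-wave phase shift.
Zero or two π shifts → no net half-wave offset.
So the condition for constructive reflection is 2 n t = m λ.
The third-smallest nonzero thickness corresponds to m = 3: t = m λ / (2 n) = 3.00 × 586 / (2 × 1.9) = 463 nm.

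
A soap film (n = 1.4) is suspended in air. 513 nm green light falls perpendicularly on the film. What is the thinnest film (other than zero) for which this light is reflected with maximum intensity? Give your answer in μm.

At the upper boundary (n = 1.0 to n = 1.4) the reflected ray undergoes a half-wave phase shift.
Bottom surface (1.4 → 1.0): reflection off a lower-index medium gives no phase shift.
The two reflections differ by half a wavelength.
For strong reflection here: 2 n t = (m + ½) λ.
Minimum at m = 0: t = λ / (4 n) = 513 / (4 × 1.4) = 91.6 nm.

0.0916 μm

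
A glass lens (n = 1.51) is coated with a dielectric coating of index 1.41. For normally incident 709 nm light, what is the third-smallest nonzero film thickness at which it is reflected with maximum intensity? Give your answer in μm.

At the upper boundary (n = 1.0 to n = 1.41) the reflected ray undergoes a half-wave phase shift.
Bottom surface (1.41 → 1.51): reflection off a higher-index medium gives a half-wave phase shift.
The two reflections carry the same phase change, so no net offset.
With no net inversion, constructive interference in reflection requires 2 n t = m λ.
The third-smallest nonzero thickness corresponds to m = 3: t = m λ / (2 n) = 3.00 × 709 / (2 × 1.41) = 754 nm.

0.754 μm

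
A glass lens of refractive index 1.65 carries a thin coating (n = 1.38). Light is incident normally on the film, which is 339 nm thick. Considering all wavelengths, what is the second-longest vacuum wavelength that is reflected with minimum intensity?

624 nm

At the upper boundary (n = 1.0 to n = 1.38) the reflected ray undergoes a half-wave phase shift.
At the lower boundary (n = 1.38 to n = 1.65) the reflected ray undergoes a half-wave phase shift.
The two reflections carry the same phase change, so no net offset.
So the condition for destructive reflection is 2 n t = (m + ½) λ.
λ = 2 n t / (m + ½). The second-longest wavelength is m = 1: λ = 2 × 1.38 × 339 / 1.50 = 624 nm.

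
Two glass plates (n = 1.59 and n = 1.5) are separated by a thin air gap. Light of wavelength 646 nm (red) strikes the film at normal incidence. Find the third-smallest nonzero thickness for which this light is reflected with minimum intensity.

At the upper boundary (n = 1.59 to n = 1.0) the reflected ray undergoes no phase shift.
Bottom surface (1.0 → 1.5): reflection off a higher-index medium gives a half-wave phase shift.
Exactly one π shift → a net half-wave offset.
So the condition for destructive reflection is 2 n t = m λ.
The third-smallest nonzero thickness corresponds to m = 3: t = m λ / (2 n) = 3.00 × 646 / (2 × 1.0) = 969 nm.

969 nm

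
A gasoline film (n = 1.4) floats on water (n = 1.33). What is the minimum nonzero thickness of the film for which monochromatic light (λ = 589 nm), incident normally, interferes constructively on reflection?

At the upper boundary (n = 1.0 to n = 1.4) the reflected ray undergoes a half-wave phase shift.
Ray reflecting at the bottom interface goes from n = 1.4 toward n = 1.33: no phase shift.
Net: one phase inversion between the two reflected rays.
For strong reflection here: 2 n t = (m + ½) λ.
Minimum at m = 0: t = λ / (4 n) = 589 / (4 × 1.4) = 105 nm.

105 nm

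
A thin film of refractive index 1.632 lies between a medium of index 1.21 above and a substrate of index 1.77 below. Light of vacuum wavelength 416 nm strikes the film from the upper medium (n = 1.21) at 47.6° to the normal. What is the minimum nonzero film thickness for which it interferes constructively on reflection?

152 nm

Ray reflecting at the top interface goes from n = 1.21 toward n = 1.632: a half-wave phase shift.
Bottom surface (1.632 → 1.77): reflection off a higher-index medium gives a half-wave phase shift.
The two reflections carry the same phase change, so no net offset.
For strong reflection here: 2 n t cos θ_r = m λ.
Snell's law: 1.21 sin 47.6° = 1.632 sin θ_r → sin θ_r = 0.548, cos θ_r = 0.837.
Minimum nonzero at m = 1: t = λ / (2 n cos θ_r) = 416 / (2 × 1.632 × 0.837) = 152 nm.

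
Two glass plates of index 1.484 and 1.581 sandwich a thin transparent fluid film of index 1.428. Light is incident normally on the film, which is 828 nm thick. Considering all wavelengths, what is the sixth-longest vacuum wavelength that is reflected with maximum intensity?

430 nm

At the upper boundary (n = 1.484 to n = 1.428) the reflected ray undergoes no phase shift.
Ray reflecting at the bottom interface goes from n = 1.428 toward n = 1.581: a half-wave phase shift.
Exactly one π shift → a net half-wave offset.
So the condition for constructive reflection is 2 n t = (m + ½) λ.
λ = 2 n t / (m + ½). The sixth-longest wavelength is m = 5: λ = 2 × 1.428 × 828 / 5.50 = 430 nm.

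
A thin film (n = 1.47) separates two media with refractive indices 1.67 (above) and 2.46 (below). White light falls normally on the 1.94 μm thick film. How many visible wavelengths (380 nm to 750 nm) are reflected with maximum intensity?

Top surface (1.67 → 1.47): reflection off a lower-index medium gives no phase shift.
Ray reflecting at the bottom interface goes from n = 1.47 toward n = 2.46: a half-wave phase shift.
The two reflections differ by half a wavelength.
So the condition for constructive reflection is 2 n t = (m + ½) λ.
λ = 2 n t / (m + ½) = 5704 / (m + ½) nm.
m=7: 760 nm (IR); m=8: 671 nm (visible); m=9: 600 nm (visible); m=10: 543 nm (visible); m=11: 496 nm (visible); m=12: 456 nm (visible); m=13: 422 nm (visible); m=14: 393 nm (visible); m=15: 368 nm (UV).

7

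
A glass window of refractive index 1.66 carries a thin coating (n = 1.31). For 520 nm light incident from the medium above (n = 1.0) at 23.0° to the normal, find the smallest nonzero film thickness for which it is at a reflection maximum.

208 nm

At the upper boundary (n = 1.0 to n = 1.31) the reflected ray undergoes a half-wave phase shift.
At the lower boundary (n = 1.31 to n = 1.66) the reflected ray undergoes a half-wave phase shift.
Zero or two π shifts → no net half-wave offset.
With no net inversion, constructive interference in reflection requires 2 n t cos θ_r = m λ.
Snell's law: 1.0 sin 23.0° = 1.31 sin θ_r → sin θ_r = 0.298, cos θ_r = 0.954.
Minimum nonzero at m = 1: t = λ / (2 n cos θ_r) = 520 / (2 × 1.31 × 0.954) = 208 nm.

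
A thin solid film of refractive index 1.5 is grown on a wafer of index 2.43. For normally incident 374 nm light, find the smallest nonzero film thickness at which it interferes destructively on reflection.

At the upper boundary (n = 1.0 to n = 1.5) the reflected ray undergoes a half-wave phase shift.
Ray reflecting at the bottom interface goes from n = 1.5 toward n = 2.43: a half-wave phase shift.
Zero or two π shifts → no net half-wave offset.
For weak reflection here: 2 n t = (m + ½) λ.
Minimum at m = 0: t = λ / (4 n) = 374 / (4 × 1.5) = 62.3 nm.

62.3 nm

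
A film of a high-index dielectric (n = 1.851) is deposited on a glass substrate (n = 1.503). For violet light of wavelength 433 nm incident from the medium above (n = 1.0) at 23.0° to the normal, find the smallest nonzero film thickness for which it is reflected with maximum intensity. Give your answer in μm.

0.0598 μm

Top surface (1.0 → 1.851): reflection off a higher-index medium gives a half-wave phase shift.
Ray reflecting at the bottom interface goes from n = 1.851 toward n = 1.503: no phase shift.
Exactly one π shift → a net half-wave offset.
So the condition for constructive reflection is 2 n t cos θ_r = (m + ½) λ.
Snell's law: 1.0 sin 23.0° = 1.851 sin θ_r → sin θ_r = 0.211, cos θ_r = 0.977.
Minimum at m = 0: t = λ / (4 n cos θ_r) = 433 / (4 × 1.851 × 0.977) = 59.8 nm.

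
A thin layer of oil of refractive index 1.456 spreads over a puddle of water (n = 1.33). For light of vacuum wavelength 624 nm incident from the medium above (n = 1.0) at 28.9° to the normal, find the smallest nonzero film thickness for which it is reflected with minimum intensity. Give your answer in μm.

0.227 μm

At the upper boundary (n = 1.0 to n = 1.456) the reflected ray undergoes a half-wave phase shift.
At the lower boundary (n = 1.456 to n = 1.33) the reflected ray undergoes no phase shift.
Net: one phase inversion between the two reflected rays.
For dark reflection here: 2 n t cos θ_r = m λ.
Snell's law: 1.0 sin 28.9° = 1.456 sin θ_r → sin θ_r = 0.332, cos θ_r = 0.943.
Minimum nonzero at m = 1: t = λ / (2 n cos θ_r) = 624 / (2 × 1.456 × 0.943) = 227 nm.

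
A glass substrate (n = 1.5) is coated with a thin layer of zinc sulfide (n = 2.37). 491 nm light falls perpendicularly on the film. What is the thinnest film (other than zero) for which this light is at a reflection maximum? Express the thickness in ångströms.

518 Å

Ray reflecting at the top interface goes from n = 1.0 toward n = 2.37: a half-wave phase shift.
At the lower boundary (n = 2.37 to n = 1.5) the reflected ray undergoes no phase shift.
Exactly one π shift → a net half-wave offset.
So the condition for constructive reflection is 2 n t = (m + ½) λ.
Minimum at m = 0: t = λ / (4 n) = 491 / (4 × 2.37) = 51.8 nm.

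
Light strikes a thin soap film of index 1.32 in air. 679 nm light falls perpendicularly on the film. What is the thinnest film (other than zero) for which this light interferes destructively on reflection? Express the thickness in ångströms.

Top surface (1.0 → 1.32): reflection off a higher-index medium gives a half-wave phase shift.
At the lower boundary (n = 1.32 to n = 1.0) the reflected ray undergoes no phase shift.
Exactly one π shift → a net half-wave offset.
So the condition for destructive reflection is 2 n t = m λ.
Minimum nonzero at m = 1: t = λ / (2 n) = 679 / (2 × 1.32) = 257 nm.

2572 Å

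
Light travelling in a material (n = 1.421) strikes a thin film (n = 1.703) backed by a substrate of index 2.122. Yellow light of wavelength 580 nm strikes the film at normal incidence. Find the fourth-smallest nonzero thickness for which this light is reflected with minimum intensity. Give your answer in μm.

Ray reflecting at the top interface goes from n = 1.421 toward n = 1.703: a half-wave phase shift.
Ray reflecting at the bottom interface goes from n = 1.703 toward n = 2.122: a half-wave phase shift.
Net: no relative phase inversion (both shifts match).
So the condition for destructive reflection is 2 n t = (m + ½) λ.
The fourth-smallest nonzero thickness corresponds to m = 3: t = (m + ½) λ / (2 n) = 3.50 × 580 / (2 × 1.703) = 596 nm.

0.596 μm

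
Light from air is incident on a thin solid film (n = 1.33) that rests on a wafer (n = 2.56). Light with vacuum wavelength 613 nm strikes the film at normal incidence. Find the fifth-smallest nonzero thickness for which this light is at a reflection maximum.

Top surface (1.0 → 1.33): reflection off a higher-index medium gives a half-wave phase shift.
Ray reflecting at the bottom interface goes from n = 1.33 toward n = 2.56: a half-wave phase shift.
Zero or two π shifts → no net half-wave offset.
For strong reflection here: 2 n t = m λ.
The fifth-smallest nonzero thickness corresponds to m = 5: t = m λ / (2 n) = 5.00 × 613 / (2 × 1.33) = 1152 nm.

1152 nm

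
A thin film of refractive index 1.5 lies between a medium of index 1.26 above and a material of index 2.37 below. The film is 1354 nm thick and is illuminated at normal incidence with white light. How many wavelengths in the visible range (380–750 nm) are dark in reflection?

6

At the upper boundary (n = 1.26 to n = 1.5) the reflected ray undergoes a half-wave phase shift.
Ray reflecting at the bottom interface goes from n = 1.5 toward n = 2.37: a half-wave phase shift.
Zero or two π shifts → no net half-wave offset.
For minimum reflection here: 2 n t = (m + ½) λ.
λ = 2 n t / (m + ½) = 4062 / (m + ½) nm.
m=4: 903 nm (IR); m=5: 739 nm (visible); m=6: 625 nm (visible); m=7: 542 nm (visible); m=8: 478 nm (visible); m=9: 428 nm (visible); m=10: 387 nm (visible); m=11: 353 nm (UV).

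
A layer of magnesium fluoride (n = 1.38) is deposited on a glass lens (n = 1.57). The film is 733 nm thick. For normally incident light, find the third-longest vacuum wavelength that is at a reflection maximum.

674 nm

Top surface (1.0 → 1.38): reflection off a higher-index medium gives a half-wave phase shift.
At the lower boundary (n = 1.38 to n = 1.57) the reflected ray undergoes a half-wave phase shift.
Zero or two π shifts → no net half-wave offset.
So the condition for constructive reflection is 2 n t = m λ.
λ = 2 n t / m. The third-longest wavelength is m = 3: λ = 2 × 1.38 × 733 / 3.00 = 674 nm.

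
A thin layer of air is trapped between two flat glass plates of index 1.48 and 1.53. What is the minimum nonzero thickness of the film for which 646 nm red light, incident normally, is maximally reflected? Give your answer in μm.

Ray reflecting at the top interface goes from n = 1.48 toward n = 1.0: no phase shift.
Bottom surface (1.0 → 1.53): reflection off a higher-index medium gives a half-wave phase shift.
The two reflections differ by half a wavelength.
For strong reflection here: 2 n t = (m + ½) λ.
Minimum at m = 0: t = λ / (4 n) = 646 / (4 × 1.0) = 162 nm.

0.162 μm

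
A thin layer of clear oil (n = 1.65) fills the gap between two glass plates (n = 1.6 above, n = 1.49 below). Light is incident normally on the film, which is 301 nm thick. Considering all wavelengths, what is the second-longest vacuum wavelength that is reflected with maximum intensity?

Ray reflecting at the top interface goes from n = 1.6 toward n = 1.65: a half-wave phase shift.
Bottom surface (1.65 → 1.49): reflection off a lower-index medium gives no phase shift.
The two reflections differ by half a wavelength.
So the condition for constructive reflection is 2 n t = (m + ½) λ.
λ = 2 n t / (m + ½). The second-longest wavelength is m = 1: λ = 2 × 1.65 × 301 / 1.50 = 662 nm.

662 nm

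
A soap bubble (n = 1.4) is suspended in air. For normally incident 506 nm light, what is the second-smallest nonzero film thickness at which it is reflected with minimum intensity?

361 nm

Top surface (1.0 → 1.4): reflection off a higher-index medium gives a half-wave phase shift.
Bottom surface (1.4 → 1.0): reflection off a lower-index medium gives no phase shift.
The two reflections differ by half a wavelength.
With one net inversion, destructive interference in reflection requires 2 n t = m λ.
The second-smallest nonzero thickness corresponds to m = 2: t = m λ / (2 n) = 2.00 × 506 / (2 × 1.4) = 361 nm.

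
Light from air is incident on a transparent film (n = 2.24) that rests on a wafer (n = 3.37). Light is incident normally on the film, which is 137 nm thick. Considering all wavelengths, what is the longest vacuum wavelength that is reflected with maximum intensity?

Ray reflecting at the top interface goes from n = 1.0 toward n = 2.24: a half-wave phase shift.
Ray reflecting at the bottom interface goes from n = 2.24 toward n = 3.37: a half-wave phase shift.
Net: no relative phase inversion (both shifts match).
With no net inversion, constructive interference in reflection requires 2 n t = m λ.
λ = 2 n t / m. The longest wavelength is m = 1: λ = 2 × 2.24 × 137 / 1.00 = 614 nm.

614 nm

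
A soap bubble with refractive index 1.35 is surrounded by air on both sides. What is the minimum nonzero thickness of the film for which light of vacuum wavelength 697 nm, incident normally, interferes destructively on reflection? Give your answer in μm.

0.258 μm

Ray reflecting at the top interface goes from n = 1.0 toward n = 1.35: a half-wave phase shift.
Bottom surface (1.35 → 1.0): reflection off a lower-index medium gives no phase shift.
Exactly one π shift → a net half-wave offset.
With one net inversion, destructive interference in reflection requires 2 n t = m λ.
Minimum nonzero at m = 1: t = λ / (2 n) = 697 / (2 × 1.35) = 258 nm.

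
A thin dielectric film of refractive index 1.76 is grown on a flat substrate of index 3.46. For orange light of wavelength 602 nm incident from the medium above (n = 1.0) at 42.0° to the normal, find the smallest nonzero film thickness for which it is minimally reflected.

Ray reflecting at the top interface goes from n = 1.0 toward n = 1.76: a half-wave phase shift.
At the lower boundary (n = 1.76 to n = 3.46) the reflected ray undergoes a half-wave phase shift.
The two reflections carry the same phase change, so no net offset.
So the condition for destructive reflection is 2 n t cos θ_r = (m + ½) λ.
Snell's law: 1.0 sin 42.0° = 1.76 sin θ_r → sin θ_r = 0.380, cos θ_r = 0.925.
Minimum at m = 0: t = λ / (4 n cos θ_r) = 602 / (4 × 1.76 × 0.925) = 92.5 nm.

92.5 nm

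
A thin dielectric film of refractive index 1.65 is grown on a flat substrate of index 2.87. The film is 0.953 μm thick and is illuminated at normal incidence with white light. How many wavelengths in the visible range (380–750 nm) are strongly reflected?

4

Top surface (1.0 → 1.65): reflection off a higher-index medium gives a half-wave phase shift.
Bottom surface (1.65 → 2.87): reflection off a higher-index medium gives a half-wave phase shift.
Zero or two π shifts → no net half-wave offset.
So the condition for constructive reflection is 2 n t = m λ.
λ = 2 n t / m = 3145 / m nm.
m=4: 786 nm (IR); m=5: 629 nm (visible); m=6: 524 nm (visible); m=7: 449 nm (visible); m=8: 393 nm (visible); m=9: 349 nm (UV).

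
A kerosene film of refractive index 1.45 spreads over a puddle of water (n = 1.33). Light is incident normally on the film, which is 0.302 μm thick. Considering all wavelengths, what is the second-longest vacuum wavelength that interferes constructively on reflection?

584 nm

At the upper boundary (n = 1.0 to n = 1.45) the reflected ray undergoes a half-wave phase shift.
At the lower boundary (n = 1.45 to n = 1.33) the reflected ray undergoes no phase shift.
Net: one phase inversion between the two reflected rays.
So the condition for constructive reflection is 2 n t = (m + ½) λ.
λ = 2 n t / (m + ½). The second-longest wavelength is m = 1: λ = 2 × 1.45 × 302 / 1.50 = 584 nm.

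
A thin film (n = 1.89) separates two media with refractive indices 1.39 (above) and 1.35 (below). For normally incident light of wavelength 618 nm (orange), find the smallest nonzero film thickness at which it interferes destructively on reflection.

Top surface (1.39 → 1.89): reflection off a higher-index medium gives a half-wave phase shift.
At the lower boundary (n = 1.89 to n = 1.35) the reflected ray undergoes no phase shift.
The two reflections differ by half a wavelength.
For weak reflection here: 2 n t = m λ.
Minimum nonzero at m = 1: t = λ / (2 n) = 618 / (2 × 1.89) = 163 nm.

163 nm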